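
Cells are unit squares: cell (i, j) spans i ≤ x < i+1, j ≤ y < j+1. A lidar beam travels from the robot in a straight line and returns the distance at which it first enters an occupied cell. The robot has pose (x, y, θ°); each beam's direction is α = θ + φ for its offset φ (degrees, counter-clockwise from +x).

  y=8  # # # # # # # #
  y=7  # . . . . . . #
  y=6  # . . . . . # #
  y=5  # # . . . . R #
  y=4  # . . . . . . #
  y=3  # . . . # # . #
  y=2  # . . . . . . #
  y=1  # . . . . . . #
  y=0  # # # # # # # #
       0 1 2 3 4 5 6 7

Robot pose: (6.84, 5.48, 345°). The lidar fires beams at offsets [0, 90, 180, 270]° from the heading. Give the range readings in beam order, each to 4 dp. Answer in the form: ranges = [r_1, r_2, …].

beam 1: φ=0°, α=345°
  direction (0.9659, -0.2588); cell (6,5); t to first gridline: x 0.1656, y 1.8546 (then +1.0353 / +3.8637)
    (7,5) via x @ 0.1656  # hit
  → r_1 = 0.1656
beam 2: φ=90°, α=75°
  direction (0.2588, 0.9659); cell (6,5); t to first gridline: x 0.6182, y 0.5383 (then +3.8637 / +1.0353)
    (6,6) via y @ 0.5383  # hit
  → r_2 = 0.5383
beam 3: φ=180°, α=165°
  direction (-0.9659, 0.2588); cell (6,5); t to first gridline: x 0.8696, y 2.0091 (then +1.0353 / +3.8637)
    (5,5) via x @ 0.8696
    (4,5) via x @ 1.9049
    (4,6) via y @ 2.0091
    (3,6) via x @ 2.9402
    (2,6) via x @ 3.9755
    (1,6) via x @ 5.0107
    (1,7) via y @ 5.8728
    (0,7) via x @ 6.0460  # hit
  → r_3 = 6.0460
beam 4: φ=270°, α=255°
  direction (-0.2588, -0.9659); cell (6,5); t to first gridline: x 3.2455, y 0.4969 (then +3.8637 / +1.0353)
    (6,4) via y @ 0.4969
    (6,3) via y @ 1.5322
    (6,2) via y @ 2.5675
    (5,2) via x @ 3.2455
    (5,1) via y @ 3.6028
    (5,0) via y @ 4.6380  # hit
  → r_4 = 4.6380

ranges = [0.1656, 0.5383, 6.0460, 4.6380]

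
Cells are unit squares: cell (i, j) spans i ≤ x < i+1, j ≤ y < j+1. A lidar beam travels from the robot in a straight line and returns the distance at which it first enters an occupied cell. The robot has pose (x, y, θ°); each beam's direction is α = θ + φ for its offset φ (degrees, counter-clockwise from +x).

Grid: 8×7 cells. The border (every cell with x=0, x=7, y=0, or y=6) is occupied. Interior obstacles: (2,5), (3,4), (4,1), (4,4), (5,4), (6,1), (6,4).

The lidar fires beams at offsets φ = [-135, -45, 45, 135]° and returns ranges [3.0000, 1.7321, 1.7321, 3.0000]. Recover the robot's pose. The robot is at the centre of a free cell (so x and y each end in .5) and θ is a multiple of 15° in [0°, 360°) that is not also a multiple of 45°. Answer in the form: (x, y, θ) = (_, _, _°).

The pose lattice has 23·16 = 368 candidates. Test each by forward raycasting.
  (1.5, 4.5, 195°): beam 1 = 1.0000 ≠ 3.0000 ✗
  (5.5, 1.5, 60°): beam 1 = 0.5176 ≠ 3.0000 ✗
  (6.5, 2.5, 240°): beam 1 = 1.5529 ≠ 3.0000 ✗
  …
  (2.5, 2.5, 255°): r_1=3.0000, r_2=1.7321, r_3=1.7321, r_4=3.0000 — all match ✓
No second candidate reproduces the full scan.

(x, y, θ) = (2.5, 2.5, 255°)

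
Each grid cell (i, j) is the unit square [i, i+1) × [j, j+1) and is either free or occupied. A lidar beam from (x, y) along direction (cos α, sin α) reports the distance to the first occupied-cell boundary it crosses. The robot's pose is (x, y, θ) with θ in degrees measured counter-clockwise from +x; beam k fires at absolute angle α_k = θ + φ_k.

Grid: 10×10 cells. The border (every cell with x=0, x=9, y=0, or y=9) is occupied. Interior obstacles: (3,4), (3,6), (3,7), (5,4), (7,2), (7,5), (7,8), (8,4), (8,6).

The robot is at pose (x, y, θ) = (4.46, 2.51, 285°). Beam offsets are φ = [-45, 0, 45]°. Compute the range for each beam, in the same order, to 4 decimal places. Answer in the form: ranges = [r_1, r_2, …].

beam 1: φ=-45°, α=240°
  d=(-0.5000,-0.8660)  start (4,2)  tX=0.9200 tY=0.5889  stride 1/|dx|=2.0000 1/|dy|=1.1547
    cross y-line → (4,1), t=0.5889
    cross x-line → (3,1), t=0.9200
    cross y-line → (3,0), t=1.7436 (wall)
  → r_1 = 1.7436
beam 2: φ=0°, α=285°
  d=(0.2588,-0.9659)  start (4,2)  tX=2.0864 tY=0.5280  stride 1/|dx|=3.8637 1/|dy|=1.0353
    cross y-line → (4,1), t=0.5280
    cross y-line → (4,0), t=1.5633 (wall)
  → r_2 = 1.5633
beam 3: φ=45°, α=330°
  d=(0.8660,-0.5000)  start (4,2)  tX=0.6235 tY=1.0200  stride 1/|dx|=1.1547 1/|dy|=2.0000
    cross x-line → (5,2), t=0.6235
    cross y-line → (5,1), t=1.0200
    cross x-line → (6,1), t=1.7782
    cross x-line → (7,1), t=2.9329
    cross y-line → (7,0), t=3.0200 (wall)
  → r_3 = 3.0200

ranges = [1.7436, 1.5633, 3.0200]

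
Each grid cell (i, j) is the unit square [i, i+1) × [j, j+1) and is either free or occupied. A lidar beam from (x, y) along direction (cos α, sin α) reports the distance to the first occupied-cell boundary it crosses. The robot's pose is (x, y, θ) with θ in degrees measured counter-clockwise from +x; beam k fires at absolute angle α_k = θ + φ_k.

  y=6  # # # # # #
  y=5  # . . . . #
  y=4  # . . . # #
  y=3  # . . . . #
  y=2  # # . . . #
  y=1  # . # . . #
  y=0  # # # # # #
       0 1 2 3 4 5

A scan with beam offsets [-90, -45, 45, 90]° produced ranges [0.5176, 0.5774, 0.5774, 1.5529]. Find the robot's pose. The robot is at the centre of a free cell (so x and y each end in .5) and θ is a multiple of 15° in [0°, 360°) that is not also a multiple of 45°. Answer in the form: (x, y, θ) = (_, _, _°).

(x, y, θ) = (3.5, 1.5, 255°)

Candidates: 17 free-cell centres × 16 headings = 272 poses. Raycast each; keep the one whose scan matches to 4 dp.
  (4.5, 5.5, 300°): beam 1 = 4.0415 ≠ 0.5176 ✗
  (4.5, 2.5, 120°): beam 1 = 0.5774 ≠ 0.5176 ✗
  (1.5, 1.5, 30°): beam 1 = 0.5774 ≠ 0.5176 ✗
  (1.5, 1.5, 330°): beam 1 = 0.5774 ≠ 0.5176 ✗
  …
  (3.5, 1.5, 255°): r_1=0.5176, r_2=0.5774, r_3=0.5774, r_4=1.5529 — all match ✓
No second candidate reproduces the full scan.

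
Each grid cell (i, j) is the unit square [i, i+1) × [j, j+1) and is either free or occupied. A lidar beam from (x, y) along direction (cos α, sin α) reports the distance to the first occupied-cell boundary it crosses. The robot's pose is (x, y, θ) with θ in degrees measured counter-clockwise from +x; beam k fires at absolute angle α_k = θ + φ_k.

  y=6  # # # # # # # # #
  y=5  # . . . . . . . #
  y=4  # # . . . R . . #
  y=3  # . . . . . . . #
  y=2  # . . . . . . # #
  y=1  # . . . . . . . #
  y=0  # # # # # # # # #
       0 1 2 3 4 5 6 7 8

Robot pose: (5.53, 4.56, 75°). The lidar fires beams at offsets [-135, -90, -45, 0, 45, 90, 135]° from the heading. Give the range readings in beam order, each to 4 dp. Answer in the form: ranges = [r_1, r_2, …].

beam 1: φ=-135°, α=300°
  d=(0.5000,-0.8660)  start (5,4)  tX=0.9400 tY=0.6466  stride 1/|dx|=2.0000 1/|dy|=1.1547
    cross y-line → (5,3), t=0.6466
    cross x-line → (6,3), t=0.9400
    cross y-line → (6,2), t=1.8013
    cross x-line → (7,2), t=2.9400 (wall)
  → r_1 = 2.9400
beam 2: φ=-90°, α=345°
  d=(0.9659,-0.2588)  start (5,4)  tX=0.4866 tY=2.1637  stride 1/|dx|=1.0353 1/|dy|=3.8637
    cross x-line → (6,4), t=0.4866
    cross x-line → (7,4), t=1.5219
    cross y-line → (7,3), t=2.1637
    cross x-line → (8,3), t=2.5571 (wall)
  → r_2 = 2.5571
beam 3: φ=-45°, α=30°
  d=(0.8660,0.5000)  start (5,4)  tX=0.5427 tY=0.8800  stride 1/|dx|=1.1547 1/|dy|=2.0000
    cross x-line → (6,4), t=0.5427
    cross y-line → (6,5), t=0.8800
    cross x-line → (7,5), t=1.6974
    cross x-line → (8,5), t=2.8521 (wall)
  → r_3 = 2.8521
beam 4: φ=0°, α=75°
  d=(0.2588,0.9659)  start (5,4)  tX=1.8159 tY=0.4555  stride 1/|dx|=3.8637 1/|dy|=1.0353
    cross y-line → (5,5), t=0.4555
    cross y-line → (5,6), t=1.4908 (wall)
  → r_4 = 1.4908
beam 5: φ=45°, α=120°
  d=(-0.5000,0.8660)  start (5,4)  tX=1.0600 tY=0.5081  stride 1/|dx|=2.0000 1/|dy|=1.1547
    cross y-line → (5,5), t=0.5081
    cross x-line → (4,5), t=1.0600
    cross y-line → (4,6), t=1.6628 (wall)
  → r_5 = 1.6628
beam 6: φ=90°, α=165°
  d=(-0.9659,0.2588)  start (5,4)  tX=0.5487 tY=1.7000  stride 1/|dx|=1.0353 1/|dy|=3.8637
    cross x-line → (4,4), t=0.5487
    cross x-line → (3,4), t=1.5840
    cross y-line → (3,5), t=1.7000
    cross x-line → (2,5), t=2.6192
    cross x-line → (1,5), t=3.6545
    cross x-line → (0,5), t=4.6898 (wall)
  → r_6 = 4.6898
beam 7: φ=135°, α=210°
  d=(-0.8660,-0.5000)  start (5,4)  tX=0.6120 tY=1.1200  stride 1/|dx|=1.1547 1/|dy|=2.0000
    cross x-line → (4,4), t=0.6120
    cross y-line → (4,3), t=1.1200
    cross x-line → (3,3), t=1.7667
    cross x-line → (2,3), t=2.9214
    cross y-line → (2,2), t=3.1200
    cross x-line → (1,2), t=4.0761
    cross y-line → (1,1), t=5.1200
    cross x-line → (0,1), t=5.2308 (wall)
  → r_7 = 5.2308

ranges = [2.9400, 2.5571, 2.8521, 1.4908, 1.6628, 4.6898, 5.2308]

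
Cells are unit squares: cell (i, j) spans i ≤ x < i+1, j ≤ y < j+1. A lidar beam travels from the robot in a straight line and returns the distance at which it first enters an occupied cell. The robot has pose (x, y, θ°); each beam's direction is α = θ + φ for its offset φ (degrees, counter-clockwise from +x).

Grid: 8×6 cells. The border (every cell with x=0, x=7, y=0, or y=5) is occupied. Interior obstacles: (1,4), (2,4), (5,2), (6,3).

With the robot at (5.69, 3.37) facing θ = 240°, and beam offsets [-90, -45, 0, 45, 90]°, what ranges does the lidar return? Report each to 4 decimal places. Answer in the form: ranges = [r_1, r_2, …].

ranges = [3.1061, 4.8554, 0.4272, 0.3831, 0.3580]

beam 1: φ=-90°, α=150°
  direction (-0.8660, 0.5000); cell (5,3); t to first gridline: x 0.7967, y 1.2600 (then +1.1547 / +2.0000)
    (4,3) via x @ 0.7967
    (4,4) via y @ 1.2600
    (3,4) via x @ 1.9514
    (2,4) via x @ 3.1061  # hit
  → r_1 = 3.1061
beam 2: φ=-45°, α=195°
  direction (-0.9659, -0.2588); cell (5,3); t to first gridline: x 0.7143, y 1.4296 (then +1.0353 / +3.8637)
    (4,3) via x @ 0.7143
    (4,2) via y @ 1.4296
    (3,2) via x @ 1.7496
    (2,2) via x @ 2.7849
    (1,2) via x @ 3.8202
    (0,2) via x @ 4.8554  # hit
  → r_2 = 4.8554
beam 3: φ=0°, α=240°
  direction (-0.5000, -0.8660); cell (5,3); t to first gridline: x 1.3800, y 0.4272 (then +2.0000 / +1.1547)
    (5,2) via y @ 0.4272  # hit
  → r_3 = 0.4272
beam 4: φ=45°, α=285°
  direction (0.2588, -0.9659); cell (5,3); t to first gridline: x 1.1977, y 0.3831 (then +3.8637 / +1.0353)
    (5,2) via y @ 0.3831  # hit
  → r_4 = 0.3831
beam 5: φ=90°, α=330°
  direction (0.8660, -0.5000); cell (5,3); t to first gridline: x 0.3580, y 0.7400 (then +1.1547 / +2.0000)
    (6,3) via x @ 0.3580  # hit
  → r_5 = 0.3580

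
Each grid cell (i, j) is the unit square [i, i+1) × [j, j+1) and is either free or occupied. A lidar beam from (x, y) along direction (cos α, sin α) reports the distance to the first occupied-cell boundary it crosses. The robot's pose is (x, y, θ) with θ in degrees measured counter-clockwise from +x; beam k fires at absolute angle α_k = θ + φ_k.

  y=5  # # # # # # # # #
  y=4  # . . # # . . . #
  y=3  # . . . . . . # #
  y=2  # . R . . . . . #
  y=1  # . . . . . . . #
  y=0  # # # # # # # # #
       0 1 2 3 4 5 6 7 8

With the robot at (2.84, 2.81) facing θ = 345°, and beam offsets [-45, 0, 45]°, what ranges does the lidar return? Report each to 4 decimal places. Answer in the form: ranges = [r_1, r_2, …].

beam 1: φ=-45°, α=300°
  d=(0.5000,-0.8660)  start (2,2)  tX=0.3200 tY=0.9353  stride 1/|dx|=2.0000 1/|dy|=1.1547
    cross x-line → (3,2), t=0.3200
    cross y-line → (3,1), t=0.9353
    cross y-line → (3,0), t=2.0900 (wall)
  → r_1 = 2.0900
beam 2: φ=0°, α=345°
  d=(0.9659,-0.2588)  start (2,2)  tX=0.1656 tY=3.1296  stride 1/|dx|=1.0353 1/|dy|=3.8637
    cross x-line → (3,2), t=0.1656
    cross x-line → (4,2), t=1.2009
    cross x-line → (5,2), t=2.2362
    cross y-line → (5,1), t=3.1296
    cross x-line → (6,1), t=3.2715
    cross x-line → (7,1), t=4.3067
    cross x-line → (8,1), t=5.3420 (wall)
  → r_2 = 5.3420
beam 3: φ=45°, α=30°
  d=(0.8660,0.5000)  start (2,2)  tX=0.1848 tY=0.3800  stride 1/|dx|=1.1547 1/|dy|=2.0000
    cross x-line → (3,2), t=0.1848
    cross y-line → (3,3), t=0.3800
    cross x-line → (4,3), t=1.3395
    cross y-line → (4,4), t=2.3800 (wall)
  → r_3 = 2.3800

ranges = [2.0900, 5.3420, 2.3800]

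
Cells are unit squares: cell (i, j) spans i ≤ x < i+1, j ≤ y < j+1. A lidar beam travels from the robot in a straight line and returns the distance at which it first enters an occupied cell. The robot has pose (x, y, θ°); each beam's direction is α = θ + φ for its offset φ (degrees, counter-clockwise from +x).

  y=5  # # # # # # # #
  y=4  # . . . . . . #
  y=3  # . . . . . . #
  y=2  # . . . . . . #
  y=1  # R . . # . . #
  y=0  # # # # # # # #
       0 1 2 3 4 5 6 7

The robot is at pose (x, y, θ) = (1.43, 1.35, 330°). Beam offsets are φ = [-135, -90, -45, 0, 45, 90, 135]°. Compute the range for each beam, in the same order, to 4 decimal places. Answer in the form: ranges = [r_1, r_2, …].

beam 1: φ=-135°, α=195°
  cosα=-0.9659 sinα=-0.2588 | (1,1) | tMaxX 0.4452 tMaxY 1.3523 | tΔX 1.0353 tΔY 3.8637
    t=0.4452 [x] (0,1) — stop
  → r_1 = 0.4452
beam 2: φ=-90°, α=240°
  cosα=-0.5000 sinα=-0.8660 | (1,1) | tMaxX 0.8600 tMaxY 0.4041 | tΔX 2.0000 tΔY 1.1547
    t=0.4041 [y] (1,0) — stop
  → r_2 = 0.4041
beam 3: φ=-45°, α=285°
  cosα=0.2588 sinα=-0.9659 | (1,1) | tMaxX 2.2023 tMaxY 0.3623 | tΔX 3.8637 tΔY 1.0353
    t=0.3623 [y] (1,0) — stop
  → r_3 = 0.3623
beam 4: φ=0°, α=330°
  cosα=0.8660 sinα=-0.5000 | (1,1) | tMaxX 0.6582 tMaxY 0.7000 | tΔX 1.1547 tΔY 2.0000
    t=0.6582 [x] (2,1)
    t=0.7000 [y] (2,0) — stop
  → r_4 = 0.7000
beam 5: φ=45°, α=15°
  cosα=0.9659 sinα=0.2588 | (1,1) | tMaxX 0.5901 tMaxY 2.5114 | tΔX 1.0353 tΔY 3.8637
    t=0.5901 [x] (2,1)
    t=1.6254 [x] (3,1)
    t=2.5114 [y] (3,2)
    t=2.6607 [x] (4,2)
    t=3.6959 [x] (5,2)
    t=4.7312 [x] (6,2)
    t=5.7665 [x] (7,2) — stop
  → r_5 = 5.7665
beam 6: φ=90°, α=60°
  cosα=0.5000 sinα=0.8660 | (1,1) | tMaxX 1.1400 tMaxY 0.7506 | tΔX 2.0000 tΔY 1.1547
    t=0.7506 [y] (1,2)
    t=1.1400 [x] (2,2)
    t=1.9053 [y] (2,3)
    t=3.0600 [y] (2,4)
    t=3.1400 [x] (3,4)
    t=4.2147 [y] (3,5) — stop
  → r_6 = 4.2147
beam 7: φ=135°, α=105°
  cosα=-0.2588 sinα=0.9659 | (1,1) | tMaxX 1.6614 tMaxY 0.6729 | tΔX 3.8637 tΔY 1.0353
    t=0.6729 [y] (1,2)
    t=1.6614 [x] (0,2) — stop
  → r_7 = 1.6614

ranges = [0.4452, 0.4041, 0.3623, 0.7000, 5.7665, 4.2147, 1.6614]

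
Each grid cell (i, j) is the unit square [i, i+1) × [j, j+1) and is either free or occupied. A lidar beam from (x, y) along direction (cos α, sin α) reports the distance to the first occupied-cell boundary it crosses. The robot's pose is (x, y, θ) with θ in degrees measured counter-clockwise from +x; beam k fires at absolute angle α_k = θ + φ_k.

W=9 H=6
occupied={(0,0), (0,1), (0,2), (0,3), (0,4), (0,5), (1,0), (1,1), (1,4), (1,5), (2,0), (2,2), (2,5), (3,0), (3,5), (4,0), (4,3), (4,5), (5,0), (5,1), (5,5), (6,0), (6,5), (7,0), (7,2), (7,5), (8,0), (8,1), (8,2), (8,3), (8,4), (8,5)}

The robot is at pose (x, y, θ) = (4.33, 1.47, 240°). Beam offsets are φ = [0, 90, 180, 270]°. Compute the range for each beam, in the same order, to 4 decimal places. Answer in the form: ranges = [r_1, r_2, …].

ranges = [0.5427, 0.7736, 4.0761, 1.5358]

beam 1: φ=0°, α=240°
  cosα=-0.5000 sinα=-0.8660 | (4,1) | tMaxX 0.6600 tMaxY 0.5427 | tΔX 2.0000 tΔY 1.1547
    t=0.5427 [y] (4,0) — stop
  → r_1 = 0.5427
beam 2: φ=90°, α=330°
  cosα=0.8660 sinα=-0.5000 | (4,1) | tMaxX 0.7736 tMaxY 0.9400 | tΔX 1.1547 tΔY 2.0000
    t=0.7736 [x] (5,1) — stop
  → r_2 = 0.7736
beam 3: φ=180°, α=60°
  cosα=0.5000 sinα=0.8660 | (4,1) | tMaxX 1.3400 tMaxY 0.6120 | tΔX 2.0000 tΔY 1.1547
    t=0.6120 [y] (4,2)
    t=1.3400 [x] (5,2)
    t=1.7667 [y] (5,3)
    t=2.9214 [y] (5,4)
    t=3.3400 [x] (6,4)
    t=4.0761 [y] (6,5) — stop
  → r_3 = 4.0761
beam 4: φ=270°, α=150°
  cosα=-0.8660 sinα=0.5000 | (4,1) | tMaxX 0.3811 tMaxY 1.0600 | tΔX 1.1547 tΔY 2.0000
    t=0.3811 [x] (3,1)
    t=1.0600 [y] (3,2)
    t=1.5358 [x] (2,2) — stop
  → r_4 = 1.5358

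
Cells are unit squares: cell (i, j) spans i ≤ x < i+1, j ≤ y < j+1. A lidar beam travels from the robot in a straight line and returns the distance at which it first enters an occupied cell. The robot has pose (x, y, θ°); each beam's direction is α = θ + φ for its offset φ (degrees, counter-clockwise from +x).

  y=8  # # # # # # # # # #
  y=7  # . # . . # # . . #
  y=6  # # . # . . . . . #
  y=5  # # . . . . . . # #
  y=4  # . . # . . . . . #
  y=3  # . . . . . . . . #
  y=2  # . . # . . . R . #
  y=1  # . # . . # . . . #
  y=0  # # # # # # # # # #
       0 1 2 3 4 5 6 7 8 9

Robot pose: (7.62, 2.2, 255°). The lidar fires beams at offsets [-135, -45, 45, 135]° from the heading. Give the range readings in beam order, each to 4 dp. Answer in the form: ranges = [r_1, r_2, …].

ranges = [6.6973, 1.8706, 1.3856, 1.5935]

beam 1: φ=-135°, α=120°
  direction (-0.5000, 0.8660); cell (7,2); t to first gridline: x 1.2400, y 0.9238 (then +2.0000 / +1.1547)
    (7,3) via y @ 0.9238
    (6,3) via x @ 1.2400
    (6,4) via y @ 2.0785
    (6,5) via y @ 3.2332
    (5,5) via x @ 3.2400
    (5,6) via y @ 4.3879
    (4,6) via x @ 5.2400
    (4,7) via y @ 5.5426
    (4,8) via y @ 6.6973  # hit
  → r_1 = 6.6973
beam 2: φ=-45°, α=210°
  direction (-0.8660, -0.5000); cell (7,2); t to first gridline: x 0.7159, y 0.4000 (then +1.1547 / +2.0000)
    (7,1) via y @ 0.4000
    (6,1) via x @ 0.7159
    (5,1) via x @ 1.8706  # hit
  → r_2 = 1.8706
beam 3: φ=45°, α=300°
  direction (0.5000, -0.8660); cell (7,2); t to first gridline: x 0.7600, y 0.2309 (then +2.0000 / +1.1547)
    (7,1) via y @ 0.2309
    (8,1) via x @ 0.7600
    (8,0) via y @ 1.3856  # hit
  → r_3 = 1.3856
beam 4: φ=135°, α=30°
  direction (0.8660, 0.5000); cell (7,2); t to first gridline: x 0.4388, y 1.6000 (then +1.1547 / +2.0000)
    (8,2) via x @ 0.4388
    (9,2) via x @ 1.5935  # hit
  → r_4 = 1.5935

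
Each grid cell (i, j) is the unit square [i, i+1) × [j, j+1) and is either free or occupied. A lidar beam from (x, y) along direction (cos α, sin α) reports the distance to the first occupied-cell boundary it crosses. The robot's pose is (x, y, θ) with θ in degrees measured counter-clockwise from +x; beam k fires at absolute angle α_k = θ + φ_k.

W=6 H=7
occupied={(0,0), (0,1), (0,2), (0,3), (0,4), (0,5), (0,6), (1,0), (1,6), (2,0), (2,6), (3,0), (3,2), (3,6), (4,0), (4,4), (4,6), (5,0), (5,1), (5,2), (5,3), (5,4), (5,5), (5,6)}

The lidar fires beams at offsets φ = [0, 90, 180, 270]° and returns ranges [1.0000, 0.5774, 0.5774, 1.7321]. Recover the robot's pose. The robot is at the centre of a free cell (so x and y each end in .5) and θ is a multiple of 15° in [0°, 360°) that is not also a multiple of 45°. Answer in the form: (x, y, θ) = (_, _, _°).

Candidates: 18 free-cell centres × 16 headings = 288 poses. Raycast each; keep the one whose scan matches to 4 dp.
  (2.5, 5.5, 120°): beam 1 = 0.5774 ≠ 1.0000 ✗
  (2.5, 4.5, 75°): beam 1 = 1.5529 ≠ 1.0000 ✗
  (4.5, 2.5, 30°): beam 1 = 0.5774 ≠ 1.0000 ✗
  (1.5, 1.5, 345°): beam 1 = 1.9319 ≠ 1.0000 ✗
  …
  (1.5, 1.5, 120°): r_1=1.0000, r_2=0.5774, r_3=0.5774, r_4=1.7321 — all match ✓
Only this pose fits every beam.

(x, y, θ) = (1.5, 1.5, 120°)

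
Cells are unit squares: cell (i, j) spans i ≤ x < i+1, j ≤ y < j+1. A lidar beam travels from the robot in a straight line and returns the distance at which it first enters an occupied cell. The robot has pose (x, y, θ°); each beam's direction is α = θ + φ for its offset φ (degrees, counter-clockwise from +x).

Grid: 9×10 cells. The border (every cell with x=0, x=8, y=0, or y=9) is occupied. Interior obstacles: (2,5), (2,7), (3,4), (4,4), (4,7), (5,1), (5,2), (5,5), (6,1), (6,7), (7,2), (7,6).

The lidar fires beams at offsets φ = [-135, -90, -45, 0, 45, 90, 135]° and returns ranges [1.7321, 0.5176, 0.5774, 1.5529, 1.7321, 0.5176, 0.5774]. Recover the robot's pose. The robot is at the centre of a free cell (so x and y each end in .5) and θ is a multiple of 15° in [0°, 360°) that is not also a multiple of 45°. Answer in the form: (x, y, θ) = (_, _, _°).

(x, y, θ) = (2.5, 6.5, 165°)

The pose lattice has 44·16 = 704 candidates. Test each by forward raycasting.
  (2.5, 8.5, 60°): beam 1 = 0.5176 ≠ 1.7321 ✗
  (7.5, 3.5, 150°): beam 1 = 0.5176 ≠ 1.7321 ✗
  (5.5, 3.5, 30°): beam 1 = 0.5176 ≠ 1.7321 ✗
  (1.5, 6.5, 30°): beam 1 = 1.9319 ≠ 1.7321 ✗
  …
  (2.5, 6.5, 165°): r_1=1.7321, r_2=0.5176, r_3=0.5774, r_4=1.5529, r_5=1.7321, r_6=0.5176, r_7=0.5774 — all match ✓
Unique over the lattice → pose = (2.5, 6.5, 165°).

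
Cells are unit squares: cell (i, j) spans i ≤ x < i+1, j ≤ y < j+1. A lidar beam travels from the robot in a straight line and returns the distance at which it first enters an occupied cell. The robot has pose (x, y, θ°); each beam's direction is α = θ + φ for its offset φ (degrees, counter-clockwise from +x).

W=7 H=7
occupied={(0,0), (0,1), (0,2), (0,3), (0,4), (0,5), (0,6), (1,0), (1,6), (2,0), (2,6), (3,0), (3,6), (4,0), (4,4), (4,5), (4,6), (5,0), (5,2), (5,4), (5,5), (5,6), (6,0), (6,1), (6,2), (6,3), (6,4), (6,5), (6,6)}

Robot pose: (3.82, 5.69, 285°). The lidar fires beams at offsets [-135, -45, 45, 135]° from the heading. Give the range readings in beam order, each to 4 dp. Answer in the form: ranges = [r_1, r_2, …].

beam 1: φ=-135°, α=150°
  direction (-0.8660, 0.5000); cell (3,5); t to first gridline: x 0.9469, y 0.6200 (then +1.1547 / +2.0000)
    (3,6) via y @ 0.6200  # hit
  → r_1 = 0.6200
beam 2: φ=-45°, α=240°
  direction (-0.5000, -0.8660); cell (3,5); t to first gridline: x 1.6400, y 0.7967 (then +2.0000 / +1.1547)
    (3,4) via y @ 0.7967
    (2,4) via x @ 1.6400
    (2,3) via y @ 1.9514
    (2,2) via y @ 3.1061
    (1,2) via x @ 3.6400
    (1,1) via y @ 4.2608
    (1,0) via y @ 5.4155  # hit
  → r_2 = 5.4155
beam 3: φ=45°, α=330°
  direction (0.8660, -0.5000); cell (3,5); t to first gridline: x 0.2078, y 1.3800 (then +1.1547 / +2.0000)
    (4,5) via x @ 0.2078  # hit
  → r_3 = 0.2078
beam 4: φ=135°, α=60°
  direction (0.5000, 0.8660); cell (3,5); t to first gridline: x 0.3600, y 0.3580 (then +2.0000 / +1.1547)
    (3,6) via y @ 0.3580  # hit
  → r_4 = 0.3580

ranges = [0.6200, 5.4155, 0.2078, 0.3580]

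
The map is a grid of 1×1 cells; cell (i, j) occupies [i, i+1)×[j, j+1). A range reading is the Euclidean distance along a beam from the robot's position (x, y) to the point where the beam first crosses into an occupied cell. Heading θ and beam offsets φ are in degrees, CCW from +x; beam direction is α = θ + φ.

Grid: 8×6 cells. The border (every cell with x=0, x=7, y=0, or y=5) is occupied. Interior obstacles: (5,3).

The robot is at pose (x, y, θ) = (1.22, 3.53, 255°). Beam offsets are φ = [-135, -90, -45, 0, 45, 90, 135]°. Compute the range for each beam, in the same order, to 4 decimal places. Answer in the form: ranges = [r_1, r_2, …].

ranges = [0.4400, 0.2278, 0.2540, 0.8500, 2.9214, 5.9839, 2.9400]

beam 1: φ=-135°, α=120°
  d=(-0.5000,0.8660)  start (1,3)  tX=0.4400 tY=0.5427  stride 1/|dx|=2.0000 1/|dy|=1.1547
    cross x-line → (0,3), t=0.4400 (wall)
  → r_1 = 0.4400
beam 2: φ=-90°, α=165°
  d=(-0.9659,0.2588)  start (1,3)  tX=0.2278 tY=1.8159  stride 1/|dx|=1.0353 1/|dy|=3.8637
    cross x-line → (0,3), t=0.2278 (wall)
  → r_2 = 0.2278
beam 3: φ=-45°, α=210°
  d=(-0.8660,-0.5000)  start (1,3)  tX=0.2540 tY=1.0600  stride 1/|dx|=1.1547 1/|dy|=2.0000
    cross x-line → (0,3), t=0.2540 (wall)
  → r_3 = 0.2540
beam 4: φ=0°, α=255°
  d=(-0.2588,-0.9659)  start (1,3)  tX=0.8500 tY=0.5487  stride 1/|dx|=3.8637 1/|dy|=1.0353
    cross y-line → (1,2), t=0.5487
    cross x-line → (0,2), t=0.8500 (wall)
  → r_4 = 0.8500
beam 5: φ=45°, α=300°
  d=(0.5000,-0.8660)  start (1,3)  tX=1.5600 tY=0.6120  stride 1/|dx|=2.0000 1/|dy|=1.1547
    cross y-line → (1,2), t=0.6120
    cross x-line → (2,2), t=1.5600
    cross y-line → (2,1), t=1.7667
    cross y-line → (2,0), t=2.9214 (wall)
  → r_5 = 2.9214
beam 6: φ=90°, α=345°
  d=(0.9659,-0.2588)  start (1,3)  tX=0.8075 tY=2.0478  stride 1/|dx|=1.0353 1/|dy|=3.8637
    cross x-line → (2,3), t=0.8075
    cross x-line → (3,3), t=1.8428
    cross y-line → (3,2), t=2.0478
    cross x-line → (4,2), t=2.8781
    cross x-line → (5,2), t=3.9133
    cross x-line → (6,2), t=4.9486
    cross y-line → (6,1), t=5.9115
    cross x-line → (7,1), t=5.9839 (wall)
  → r_6 = 5.9839
beam 7: φ=135°, α=30°
  d=(0.8660,0.5000)  start (1,3)  tX=0.9007 tY=0.9400  stride 1/|dx|=1.1547 1/|dy|=2.0000
    cross x-line → (2,3), t=0.9007
    cross y-line → (2,4), t=0.9400
    cross x-line → (3,4), t=2.0554
    cross y-line → (3,5), t=2.9400 (wall)
  → r_7 = 2.9400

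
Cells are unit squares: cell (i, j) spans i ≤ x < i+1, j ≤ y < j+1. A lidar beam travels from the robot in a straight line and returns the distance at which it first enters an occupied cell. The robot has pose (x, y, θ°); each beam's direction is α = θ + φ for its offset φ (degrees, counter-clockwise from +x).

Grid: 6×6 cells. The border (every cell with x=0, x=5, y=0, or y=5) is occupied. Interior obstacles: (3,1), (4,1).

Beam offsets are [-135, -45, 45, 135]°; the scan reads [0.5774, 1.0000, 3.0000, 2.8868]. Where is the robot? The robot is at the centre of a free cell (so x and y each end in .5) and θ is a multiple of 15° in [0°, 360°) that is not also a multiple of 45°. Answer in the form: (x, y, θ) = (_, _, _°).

Candidates: 14 free-cell centres × 16 headings = 224 poses. Raycast each; keep the one whose scan matches to 4 dp.
  (1.5, 1.5, 30°): beam 1 = 0.5176 ≠ 0.5774 ✗
  (4.5, 4.5, 285°): beam 1 = 1.0000 ≠ 0.5774 ✗
  (2.5, 3.5, 255°): beam 1 = 1.7321 ≠ 0.5774 ✗
  (4.5, 3.5, 165°): beam 2 = 1.7321 ≠ 1.0000 ✗
  (1.5, 3.5, 60°): beam 1 = 2.5882 ≠ 0.5774 ✗
  …
  (2.5, 4.5, 195°): r_1=0.5774, r_2=1.0000, r_3=3.0000, r_4=2.8868 — all match ✓
Unique over the lattice → pose = (2.5, 4.5, 195°).

(x, y, θ) = (2.5, 4.5, 195°)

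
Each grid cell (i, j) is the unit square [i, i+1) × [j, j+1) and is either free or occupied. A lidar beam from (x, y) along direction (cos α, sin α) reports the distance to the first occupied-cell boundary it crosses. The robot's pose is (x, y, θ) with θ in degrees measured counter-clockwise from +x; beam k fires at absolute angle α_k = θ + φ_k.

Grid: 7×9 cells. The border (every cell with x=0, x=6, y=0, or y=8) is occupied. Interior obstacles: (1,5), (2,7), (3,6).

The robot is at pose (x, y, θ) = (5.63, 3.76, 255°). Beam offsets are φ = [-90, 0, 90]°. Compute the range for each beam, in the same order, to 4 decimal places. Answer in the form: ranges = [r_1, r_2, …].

beam 1: φ=-90°, α=165°
  d=(-0.9659,0.2588)  start (5,3)  tX=0.6522 tY=0.9273  stride 1/|dx|=1.0353 1/|dy|=3.8637
    cross x-line → (4,3), t=0.6522
    cross y-line → (4,4), t=0.9273
    cross x-line → (3,4), t=1.6875
    cross x-line → (2,4), t=2.7228
    cross x-line → (1,4), t=3.7581
    cross y-line → (1,5), t=4.7910 (wall)
  → r_1 = 4.7910
beam 2: φ=0°, α=255°
  d=(-0.2588,-0.9659)  start (5,3)  tX=2.4341 tY=0.7868  stride 1/|dx|=3.8637 1/|dy|=1.0353
    cross y-line → (5,2), t=0.7868
    cross y-line → (5,1), t=1.8221
    cross x-line → (4,1), t=2.4341
    cross y-line → (4,0), t=2.8574 (wall)
  → r_2 = 2.8574
beam 3: φ=90°, α=345°
  d=(0.9659,-0.2588)  start (5,3)  tX=0.3831 tY=2.9364  stride 1/|dx|=1.0353 1/|dy|=3.8637
    cross x-line → (6,3), t=0.3831 (wall)
  → r_3 = 0.3831

ranges = [4.7910, 2.8574, 0.3831]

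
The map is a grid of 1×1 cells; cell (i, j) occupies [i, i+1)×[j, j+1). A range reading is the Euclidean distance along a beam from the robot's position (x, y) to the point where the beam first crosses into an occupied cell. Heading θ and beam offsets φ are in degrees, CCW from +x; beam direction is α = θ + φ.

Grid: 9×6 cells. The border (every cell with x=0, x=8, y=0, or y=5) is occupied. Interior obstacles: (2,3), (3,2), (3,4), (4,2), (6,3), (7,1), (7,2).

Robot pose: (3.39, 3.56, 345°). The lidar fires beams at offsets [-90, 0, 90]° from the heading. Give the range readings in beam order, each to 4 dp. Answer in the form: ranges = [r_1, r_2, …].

beam 1: φ=-90°, α=255°
  direction (-0.2588, -0.9659); cell (3,3); t to first gridline: x 1.5068, y 0.5798 (then +3.8637 / +1.0353)
    (3,2) via y @ 0.5798  # hit
  → r_1 = 0.5798
beam 2: φ=0°, α=345°
  direction (0.9659, -0.2588); cell (3,3); t to first gridline: x 0.6315, y 2.1637 (then +1.0353 / +3.8637)
    (4,3) via x @ 0.6315
    (5,3) via x @ 1.6668
    (5,2) via y @ 2.1637
    (6,2) via x @ 2.7021
    (7,2) via x @ 3.7373  # hit
  → r_2 = 3.7373
beam 3: φ=90°, α=75°
  direction (0.2588, 0.9659); cell (3,3); t to first gridline: x 2.3569, y 0.4555 (then +3.8637 / +1.0353)
    (3,4) via y @ 0.4555  # hit
  → r_3 = 0.4555

ranges = [0.5798, 3.7373, 0.4555]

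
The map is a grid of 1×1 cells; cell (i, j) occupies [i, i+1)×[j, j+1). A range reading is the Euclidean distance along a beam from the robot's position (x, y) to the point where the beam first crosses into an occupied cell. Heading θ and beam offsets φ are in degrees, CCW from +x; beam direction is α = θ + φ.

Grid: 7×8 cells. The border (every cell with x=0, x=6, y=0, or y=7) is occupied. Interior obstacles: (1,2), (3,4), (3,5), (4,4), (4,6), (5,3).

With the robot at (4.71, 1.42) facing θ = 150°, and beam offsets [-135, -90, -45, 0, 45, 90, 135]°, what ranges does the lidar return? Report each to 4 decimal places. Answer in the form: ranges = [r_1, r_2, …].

ranges = [1.3355, 1.8244, 2.6710, 3.1292, 1.6228, 0.4850, 0.4348]

beam 1: φ=-135°, α=15°
  dir = (cos 15°, sin 15°) = (0.9659, 0.2588); from cell (4,1)
  next x-line at t=0.3002, next y-line at t=2.2409; Δt_x=1.0353, Δt_y=3.8637
    x: enter (5,1) at t=0.3002
    x: enter (6,1) at t=1.3355 ← occupied
  → r_1 = 1.3355
beam 2: φ=-90°, α=60°
  dir = (cos 60°, sin 60°) = (0.5000, 0.8660); from cell (4,1)
  next x-line at t=0.5800, next y-line at t=0.6697; Δt_x=2.0000, Δt_y=1.1547
    x: enter (5,1) at t=0.5800
    y: enter (5,2) at t=0.6697
    y: enter (5,3) at t=1.8244 ← occupied
  → r_2 = 1.8244
beam 3: φ=-45°, α=105°
  dir = (cos 105°, sin 105°) = (-0.2588, 0.9659); from cell (4,1)
  next x-line at t=2.7432, next y-line at t=0.6005; Δt_x=3.8637, Δt_y=1.0353
    y: enter (4,2) at t=0.6005
    y: enter (4,3) at t=1.6357
    y: enter (4,4) at t=2.6710 ← occupied
  → r_3 = 2.6710
beam 4: φ=0°, α=150°
  dir = (cos 150°, sin 150°) = (-0.8660, 0.5000); from cell (4,1)
  next x-line at t=0.8198, next y-line at t=1.1600; Δt_x=1.1547, Δt_y=2.0000
    x: enter (3,1) at t=0.8198
    y: enter (3,2) at t=1.1600
    x: enter (2,2) at t=1.9745
    x: enter (1,2) at t=3.1292 ← occupied
  → r_4 = 3.1292
beam 5: φ=45°, α=195°
  dir = (cos 195°, sin 195°) = (-0.9659, -0.2588); from cell (4,1)
  next x-line at t=0.7350, next y-line at t=1.6228; Δt_x=1.0353, Δt_y=3.8637
    x: enter (3,1) at t=0.7350
    y: enter (3,0) at t=1.6228 ← occupied
  → r_5 = 1.6228
beam 6: φ=90°, α=240°
  dir = (cos 240°, sin 240°) = (-0.5000, -0.8660); from cell (4,1)
  next x-line at t=1.4200, next y-line at t=0.4850; Δt_x=2.0000, Δt_y=1.1547
    y: enter (4,0) at t=0.4850 ← occupied
  → r_6 = 0.4850
beam 7: φ=135°, α=285°
  dir = (cos 285°, sin 285°) = (0.2588, -0.9659); from cell (4,1)
  next x-line at t=1.1205, next y-line at t=0.4348; Δt_x=3.8637, Δt_y=1.0353
    y: enter (4,0) at t=0.4348 ← occupied
  → r_7 = 0.4348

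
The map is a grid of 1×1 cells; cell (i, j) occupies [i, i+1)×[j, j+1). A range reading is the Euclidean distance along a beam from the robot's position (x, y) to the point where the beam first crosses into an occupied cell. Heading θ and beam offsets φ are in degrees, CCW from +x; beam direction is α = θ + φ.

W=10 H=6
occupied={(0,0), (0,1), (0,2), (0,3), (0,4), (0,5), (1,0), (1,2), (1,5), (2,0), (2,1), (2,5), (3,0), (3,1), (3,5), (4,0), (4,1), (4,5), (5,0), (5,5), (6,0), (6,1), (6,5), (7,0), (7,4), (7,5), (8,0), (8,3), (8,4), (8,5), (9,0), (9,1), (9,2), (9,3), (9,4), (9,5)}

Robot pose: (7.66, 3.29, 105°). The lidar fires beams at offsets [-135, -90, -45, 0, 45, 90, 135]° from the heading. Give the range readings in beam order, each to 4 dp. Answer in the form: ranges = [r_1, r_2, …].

beam 1: φ=-135°, α=330°
  dir = (cos 330°, sin 330°) = (0.8660, -0.5000); from cell (7,3)
  next x-line at t=0.3926, next y-line at t=0.5800; Δt_x=1.1547, Δt_y=2.0000
    x: enter (8,3) at t=0.3926 ← occupied
  → r_1 = 0.3926
beam 2: φ=-90°, α=15°
  dir = (cos 15°, sin 15°) = (0.9659, 0.2588); from cell (7,3)
  next x-line at t=0.3520, next y-line at t=2.7432; Δt_x=1.0353, Δt_y=3.8637
    x: enter (8,3) at t=0.3520 ← occupied
  → r_2 = 0.3520
beam 3: φ=-45°, α=60°
  dir = (cos 60°, sin 60°) = (0.5000, 0.8660); from cell (7,3)
  next x-line at t=0.6800, next y-line at t=0.8198; Δt_x=2.0000, Δt_y=1.1547
    x: enter (8,3) at t=0.6800 ← occupied
  → r_3 = 0.6800
beam 4: φ=0°, α=105°
  dir = (cos 105°, sin 105°) = (-0.2588, 0.9659); from cell (7,3)
  next x-line at t=2.5500, next y-line at t=0.7350; Δt_x=3.8637, Δt_y=1.0353
    y: enter (7,4) at t=0.7350 ← occupied
  → r_4 = 0.7350
beam 5: φ=45°, α=150°
  dir = (cos 150°, sin 150°) = (-0.8660, 0.5000); from cell (7,3)
  next x-line at t=0.7621, next y-line at t=1.4200; Δt_x=1.1547, Δt_y=2.0000
    x: enter (6,3) at t=0.7621
    y: enter (6,4) at t=1.4200
    x: enter (5,4) at t=1.9168
    x: enter (4,4) at t=3.0715
    y: enter (4,5) at t=3.4200 ← occupied
  → r_5 = 3.4200
beam 6: φ=90°, α=195°
  dir = (cos 195°, sin 195°) = (-0.9659, -0.2588); from cell (7,3)
  next x-line at t=0.6833, next y-line at t=1.1205; Δt_x=1.0353, Δt_y=3.8637
    x: enter (6,3) at t=0.6833
    y: enter (6,2) at t=1.1205
    x: enter (5,2) at t=1.7186
    x: enter (4,2) at t=2.7538
    x: enter (3,2) at t=3.7891
    x: enter (2,2) at t=4.8244
    y: enter (2,1) at t=4.9842 ← occupied
  → r_6 = 4.9842
beam 7: φ=135°, α=240°
  dir = (cos 240°, sin 240°) = (-0.5000, -0.8660); from cell (7,3)
  next x-line at t=1.3200, next y-line at t=0.3349; Δt_x=2.0000, Δt_y=1.1547
    y: enter (7,2) at t=0.3349
    x: enter (6,2) at t=1.3200
    y: enter (6,1) at t=1.4896 ← occupied
  → r_7 = 1.4896

ranges = [0.3926, 0.3520, 0.6800, 0.7350, 3.4200, 4.9842, 1.4896]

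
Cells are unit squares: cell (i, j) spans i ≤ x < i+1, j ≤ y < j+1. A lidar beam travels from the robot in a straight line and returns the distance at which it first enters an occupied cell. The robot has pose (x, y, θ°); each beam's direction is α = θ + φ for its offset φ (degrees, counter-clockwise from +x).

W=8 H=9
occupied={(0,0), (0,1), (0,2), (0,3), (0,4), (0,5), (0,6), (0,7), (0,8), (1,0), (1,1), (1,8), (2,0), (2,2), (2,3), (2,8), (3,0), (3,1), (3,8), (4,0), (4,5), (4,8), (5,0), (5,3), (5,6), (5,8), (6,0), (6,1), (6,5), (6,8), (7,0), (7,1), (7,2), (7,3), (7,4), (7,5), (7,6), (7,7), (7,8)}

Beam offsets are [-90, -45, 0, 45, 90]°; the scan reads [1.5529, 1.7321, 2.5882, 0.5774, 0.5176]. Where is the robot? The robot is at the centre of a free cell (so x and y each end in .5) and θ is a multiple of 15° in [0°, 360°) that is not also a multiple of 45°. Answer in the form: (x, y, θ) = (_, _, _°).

(x, y, θ) = (4.5, 3.5, 285°)

The pose lattice has 33·16 = 528 candidates. Test each by forward raycasting.
  (6.5, 3.5, 285°): beam 1 = 0.5176 ≠ 1.5529 ✗
  (5.5, 1.5, 330°): beam 1 = 0.5774 ≠ 1.5529 ✗
  (4.5, 2.5, 285°): beam 2 = 1.0000 ≠ 1.7321 ✗
  (2.5, 1.5, 195°): beam 1 = 0.5176 ≠ 1.5529 ✗
  …
  (4.5, 3.5, 285°): r_1=1.5529, r_2=1.7321, r_3=2.5882, r_4=0.5774, r_5=0.5176 — all match ✓
Unique over the lattice → pose = (4.5, 3.5, 285°).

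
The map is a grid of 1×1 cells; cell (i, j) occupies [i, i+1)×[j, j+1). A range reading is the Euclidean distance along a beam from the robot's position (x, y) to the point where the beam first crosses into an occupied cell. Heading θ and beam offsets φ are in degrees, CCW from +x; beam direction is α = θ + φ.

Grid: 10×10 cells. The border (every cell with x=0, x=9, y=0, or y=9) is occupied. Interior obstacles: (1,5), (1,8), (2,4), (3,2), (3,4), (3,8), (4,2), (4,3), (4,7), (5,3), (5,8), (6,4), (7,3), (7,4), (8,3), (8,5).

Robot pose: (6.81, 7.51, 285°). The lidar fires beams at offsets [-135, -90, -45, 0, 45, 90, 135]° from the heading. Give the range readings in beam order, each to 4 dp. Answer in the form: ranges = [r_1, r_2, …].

ranges = [0.9800, 1.8738, 4.0530, 2.5985, 2.5288, 2.2673, 1.7205]

beam 1: φ=-135°, α=150°
  cosα=-0.8660 sinα=0.5000 | (6,7) | tMaxX 0.9353 tMaxY 0.9800 | tΔX 1.1547 tΔY 2.0000
    t=0.9353 [x] (5,7)
    t=0.9800 [y] (5,8) — stop
  → r_1 = 0.9800
beam 2: φ=-90°, α=195°
  cosα=-0.9659 sinα=-0.2588 | (6,7) | tMaxX 0.8386 tMaxY 1.9705 | tΔX 1.0353 tΔY 3.8637
    t=0.8386 [x] (5,7)
    t=1.8738 [x] (4,7) — stop
  → r_2 = 1.8738
beam 3: φ=-45°, α=240°
  cosα=-0.5000 sinα=-0.8660 | (6,7) | tMaxX 1.6200 tMaxY 0.5889 | tΔX 2.0000 tΔY 1.1547
    t=0.5889 [y] (6,6)
    t=1.6200 [x] (5,6)
    t=1.7436 [y] (5,5)
    t=2.8983 [y] (5,4)
    t=3.6200 [x] (4,4)
    t=4.0530 [y] (4,3) — stop
  → r_3 = 4.0530
beam 4: φ=0°, α=285°
  cosα=0.2588 sinα=-0.9659 | (6,7) | tMaxX 0.7341 tMaxY 0.5280 | tΔX 3.8637 tΔY 1.0353
    t=0.5280 [y] (6,6)
    t=0.7341 [x] (7,6)
    t=1.5633 [y] (7,5)
    t=2.5985 [y] (7,4) — stop
  → r_4 = 2.5985
beam 5: φ=45°, α=330°
  cosα=0.8660 sinα=-0.5000 | (6,7) | tMaxX 0.2194 tMaxY 1.0200 | tΔX 1.1547 tΔY 2.0000
    t=0.2194 [x] (7,7)
    t=1.0200 [y] (7,6)
    t=1.3741 [x] (8,6)
    t=2.5288 [x] (9,6) — stop
  → r_5 = 2.5288
beam 6: φ=90°, α=15°
  cosα=0.9659 sinα=0.2588 | (6,7) | tMaxX 0.1967 tMaxY 1.8932 | tΔX 1.0353 tΔY 3.8637
    t=0.1967 [x] (7,7)
    t=1.2320 [x] (8,7)
    t=1.8932 [y] (8,8)
    t=2.2673 [x] (9,8) — stop
  → r_6 = 2.2673
beam 7: φ=135°, α=60°
  cosα=0.5000 sinα=0.8660 | (6,7) | tMaxX 0.3800 tMaxY 0.5658 | tΔX 2.0000 tΔY 1.1547
    t=0.3800 [x] (7,7)
    t=0.5658 [y] (7,8)
    t=1.7205 [y] (7,9) — stop
  → r_7 = 1.7205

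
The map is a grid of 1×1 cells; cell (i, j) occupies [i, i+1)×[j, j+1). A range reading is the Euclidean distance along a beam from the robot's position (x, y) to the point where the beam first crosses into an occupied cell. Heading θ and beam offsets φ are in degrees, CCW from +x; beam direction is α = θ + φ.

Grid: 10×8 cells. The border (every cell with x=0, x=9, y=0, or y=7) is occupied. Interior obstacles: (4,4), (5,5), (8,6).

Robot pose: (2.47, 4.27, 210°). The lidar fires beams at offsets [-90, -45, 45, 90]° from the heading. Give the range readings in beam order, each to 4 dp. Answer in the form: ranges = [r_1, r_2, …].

beam 1: φ=-90°, α=120°
  dir = (cos 120°, sin 120°) = (-0.5000, 0.8660); from cell (2,4)
  next x-line at t=0.9400, next y-line at t=0.8429; Δt_x=2.0000, Δt_y=1.1547
    y: enter (2,5) at t=0.8429
    x: enter (1,5) at t=0.9400
    y: enter (1,6) at t=1.9976
    x: enter (0,6) at t=2.9400 ← occupied
  → r_1 = 2.9400
beam 2: φ=-45°, α=165°
  dir = (cos 165°, sin 165°) = (-0.9659, 0.2588); from cell (2,4)
  next x-line at t=0.4866, next y-line at t=2.8205; Δt_x=1.0353, Δt_y=3.8637
    x: enter (1,4) at t=0.4866
    x: enter (0,4) at t=1.5219 ← occupied
  → r_2 = 1.5219
beam 3: φ=45°, α=255°
  dir = (cos 255°, sin 255°) = (-0.2588, -0.9659); from cell (2,4)
  next x-line at t=1.8159, next y-line at t=0.2795; Δt_x=3.8637, Δt_y=1.0353
    y: enter (2,3) at t=0.2795
    y: enter (2,2) at t=1.3148
    x: enter (1,2) at t=1.8159
    y: enter (1,1) at t=2.3501
    y: enter (1,0) at t=3.3854 ← occupied
  → r_3 = 3.3854
beam 4: φ=90°, α=300°
  dir = (cos 300°, sin 300°) = (0.5000, -0.8660); from cell (2,4)
  next x-line at t=1.0600, next y-line at t=0.3118; Δt_x=2.0000, Δt_y=1.1547
    y: enter (2,3) at t=0.3118
    x: enter (3,3) at t=1.0600
    y: enter (3,2) at t=1.4665
    y: enter (3,1) at t=2.6212
    x: enter (4,1) at t=3.0600
    y: enter (4,0) at t=3.7759 ← occupied
  → r_4 = 3.7759

ranges = [2.9400, 1.5219, 3.3854, 3.7759]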